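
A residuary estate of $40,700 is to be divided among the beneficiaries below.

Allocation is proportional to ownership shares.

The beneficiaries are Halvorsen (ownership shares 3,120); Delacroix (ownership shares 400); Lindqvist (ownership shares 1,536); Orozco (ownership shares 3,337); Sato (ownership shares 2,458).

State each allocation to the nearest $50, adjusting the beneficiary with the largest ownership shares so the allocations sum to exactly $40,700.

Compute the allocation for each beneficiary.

Halvorsen: $11,700 | Delacroix: $1,500 | Lindqvist: $5,750 | Orozco: $12,550 | Sato: $9,200

Sum of ownership shares: 3,120 + 400 + 1,536 + 3,337 + 2,458 = 10,851.
Proportional shares: Halvorsen 11,702.52; Delacroix 1,500.32; Lindqvist 5,761.24; Orozco 12,516.44; Sato 9,219.48.
Rounded to nearest $50: Halvorsen $11,700; Delacroix $1,500; Lindqvist $5,750; Orozco $12,500; Sato $9,200. Sum = $40,650.
Difference $40,700 − $40,650 = +$50 applied to largest ownership shares (Orozco): Orozco becomes $12,550.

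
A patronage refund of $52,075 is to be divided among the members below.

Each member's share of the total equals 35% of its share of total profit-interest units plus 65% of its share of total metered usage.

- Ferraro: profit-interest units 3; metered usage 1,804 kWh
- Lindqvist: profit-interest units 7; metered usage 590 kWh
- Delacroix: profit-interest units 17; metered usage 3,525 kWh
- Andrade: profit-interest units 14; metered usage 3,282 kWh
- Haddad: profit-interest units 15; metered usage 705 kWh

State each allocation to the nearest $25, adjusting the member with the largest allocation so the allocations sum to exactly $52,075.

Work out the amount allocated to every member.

Profit-interest units total 56; metered usage total 9,906.
Blended shares (35% profit-interest units + 65% metered usage): Ferraro 0.1371; Lindqvist 0.0825; Delacroix 0.3375; Andrade 0.3029; Haddad 0.1400.
Pro-rata amounts: Ferraro 7,140.66; Lindqvist 4,294.31; Delacroix 17,577.88; Andrade 15,771.14; Haddad 7,291.01.
At nearest $25: Ferraro $7,150; Lindqvist $4,300; Delacroix $17,575; Andrade $15,775; Haddad $7,300. Sum = $52,100.
Difference $52,075 − $52,100 = −$25 applied to largest allocation (Delacroix): Delacroix becomes $17,550.

Ferraro: $7,150 · Lindqvist: $4,300 · Delacroix: $17,550 · Andrade: $15,775 · Haddad: $7,300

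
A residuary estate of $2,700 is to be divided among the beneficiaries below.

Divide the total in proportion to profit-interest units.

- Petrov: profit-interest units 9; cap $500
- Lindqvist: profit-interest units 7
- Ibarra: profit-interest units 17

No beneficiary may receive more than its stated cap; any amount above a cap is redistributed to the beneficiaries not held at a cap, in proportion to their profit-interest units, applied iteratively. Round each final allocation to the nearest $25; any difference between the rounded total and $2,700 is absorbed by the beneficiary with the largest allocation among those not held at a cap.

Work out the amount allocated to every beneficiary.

Combined profit-interest units = 33.
Unconstrained shares: Petrov 736.36; Lindqvist 572.73; Ibarra 1,390.91.
Cap binds for Petrov ($500); residual $2,200 reallocated over remaining profit-interest units 24.
Remaining shares: Lindqvist 641.67 → $650; Ibarra 1,558.33 → $1,550.

Petrov: $500 | Lindqvist: $650 | Ibarra: $1,550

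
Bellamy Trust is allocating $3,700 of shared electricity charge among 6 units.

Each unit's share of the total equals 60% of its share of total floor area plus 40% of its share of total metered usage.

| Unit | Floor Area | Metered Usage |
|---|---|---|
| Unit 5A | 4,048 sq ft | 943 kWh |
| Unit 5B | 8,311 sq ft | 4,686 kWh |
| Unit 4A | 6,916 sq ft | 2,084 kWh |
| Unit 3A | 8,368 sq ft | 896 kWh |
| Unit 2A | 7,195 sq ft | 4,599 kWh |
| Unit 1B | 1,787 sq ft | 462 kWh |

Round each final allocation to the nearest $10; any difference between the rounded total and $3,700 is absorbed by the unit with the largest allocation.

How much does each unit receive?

Floor area total 36,625; metered usage total 13,670.
Blended shares (60% floor area + 40% metered usage): Unit 5A 0.0939; Unit 5B 0.2733; Unit 4A 0.1743; Unit 3A 0.1633; Unit 2A 0.2524; Unit 1B 0.0428.
Raw shares: Unit 5A 347.46; Unit 5B 1,011.10; Unit 4A 644.84; Unit 3A 604.23; Unit 2A 934.04; Unit 1B 158.34.
At nearest $10: Unit 5A $350; Unit 5B $1,010; Unit 4A $640; Unit 3A $600; Unit 2A $930; Unit 1B $160. Sum = $3,690.
Difference $3,700 − $3,690 = +$10 applied to largest allocation (Unit 5B): Unit 5B becomes $1,020.

Unit 5A: $350 | Unit 5B: $1,020 | Unit 4A: $640 | Unit 3A: $600 | Unit 2A: $930 | Unit 1B: $160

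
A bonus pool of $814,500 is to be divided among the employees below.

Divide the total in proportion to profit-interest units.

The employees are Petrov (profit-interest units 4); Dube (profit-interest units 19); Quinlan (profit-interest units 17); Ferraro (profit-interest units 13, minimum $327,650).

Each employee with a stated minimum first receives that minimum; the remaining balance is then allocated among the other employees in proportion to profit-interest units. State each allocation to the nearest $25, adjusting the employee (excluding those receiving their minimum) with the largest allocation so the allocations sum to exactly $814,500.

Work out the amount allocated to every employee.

Guaranteed amounts: Ferraro $327,650. Remaining pool $486,850.
Remaining pool split over remaining profit-interest units 40: Petrov 48,685.00 → $48,675; Dube 231,253.75 → $231,250; Quinlan 206,911.25 → $206,900.
Rounding difference +$25 applied to Dube → $231,275.

Petrov: $48,675 · Dube: $231,275 · Quinlan: $206,900 · Ferraro: $327,650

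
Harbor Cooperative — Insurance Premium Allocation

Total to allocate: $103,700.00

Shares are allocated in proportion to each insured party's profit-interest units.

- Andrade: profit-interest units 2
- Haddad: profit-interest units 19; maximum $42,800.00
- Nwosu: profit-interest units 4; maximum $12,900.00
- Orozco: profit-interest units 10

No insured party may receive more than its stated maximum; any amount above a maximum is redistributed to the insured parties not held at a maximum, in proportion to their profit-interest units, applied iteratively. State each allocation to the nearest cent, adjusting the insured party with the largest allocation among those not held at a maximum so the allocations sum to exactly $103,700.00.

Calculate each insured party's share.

Andrade: $8,000.00 | Haddad: $42,800.00 | Nwosu: $12,900.00 | Orozco: $40,000.00

Profit-interest units total: 35.
Unconstrained shares: Andrade 5,925.7143; Haddad 56,294.2857; Nwosu 11,851.4286; Orozco 29,628.5714.
Capped: Haddad ($42,800.00); balance $60,900.00 reallocated over remaining profit-interest units 16.
Capped: Nwosu ($12,900.00); balance $48,000.00 reallocated over remaining profit-interest units 12.
Shares after redistribution: Andrade 8,000.0000 → $8,000.00; Orozco 40,000.0000 → $40,000.00.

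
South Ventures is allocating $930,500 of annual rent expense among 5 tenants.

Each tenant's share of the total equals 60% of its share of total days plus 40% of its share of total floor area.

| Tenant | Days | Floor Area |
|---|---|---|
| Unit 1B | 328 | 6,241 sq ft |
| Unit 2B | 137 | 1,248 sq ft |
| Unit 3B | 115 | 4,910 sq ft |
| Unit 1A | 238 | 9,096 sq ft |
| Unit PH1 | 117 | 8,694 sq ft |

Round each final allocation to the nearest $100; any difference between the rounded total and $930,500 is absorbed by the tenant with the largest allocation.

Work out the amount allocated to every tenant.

Unit 1B: $272,700; Unit 2B: $97,200; Unit 3B: $129,200; Unit 1A: $254,300; Unit PH1: $177,100

Days total 935; floor area total 30,189.
Blended shares (60% days + 40% floor area): Unit 1B 0.2932; Unit 2B 0.1045; Unit 3B 0.1389; Unit 1A 0.2732; Unit PH1 0.1903.
Proportional shares: Unit 1B 272,798.09; Unit 2B 97,190.97; Unit 3B 129,203.28; Unit 1A 254,257.26; Unit PH1 177,050.41.
At nearest $100: Unit 1B $272,800; Unit 2B $97,200; Unit 3B $129,200; Unit 1A $254,300; Unit PH1 $177,100. Sum = $930,600.
Difference $930,500 − $930,600 = −$100 applied to largest allocation (Unit 1B): Unit 1B becomes $272,700.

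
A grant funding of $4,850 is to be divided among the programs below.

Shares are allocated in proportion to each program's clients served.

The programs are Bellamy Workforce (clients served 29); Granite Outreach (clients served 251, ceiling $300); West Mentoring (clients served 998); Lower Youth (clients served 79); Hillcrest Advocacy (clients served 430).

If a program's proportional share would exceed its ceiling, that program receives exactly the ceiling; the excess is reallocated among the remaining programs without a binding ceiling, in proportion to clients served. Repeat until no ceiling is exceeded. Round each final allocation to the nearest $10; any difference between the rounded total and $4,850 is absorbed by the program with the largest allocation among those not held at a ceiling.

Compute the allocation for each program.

Total clients served = 1,787.
Proportional shares (ignoring caps): Bellamy Workforce 78.71; Granite Outreach 681.23; West Mentoring 2,708.62; Lower Youth 214.41; Hillcrest Advocacy 1,167.04.
Capped: Granite Outreach ($300); remaining pool $4,550 reallocated over remaining clients served 1,536.
Shares after redistribution: Bellamy Workforce 85.90 → $90; West Mentoring 2,956.32 → $2,960; Lower Youth 234.02 → $230; Hillcrest Advocacy 1,273.76 → $1,270.

Bellamy Workforce: $90 | Granite Outreach: $300 | West Mentoring: $2,960 | Lower Youth: $230 | Hillcrest Advocacy: $1,270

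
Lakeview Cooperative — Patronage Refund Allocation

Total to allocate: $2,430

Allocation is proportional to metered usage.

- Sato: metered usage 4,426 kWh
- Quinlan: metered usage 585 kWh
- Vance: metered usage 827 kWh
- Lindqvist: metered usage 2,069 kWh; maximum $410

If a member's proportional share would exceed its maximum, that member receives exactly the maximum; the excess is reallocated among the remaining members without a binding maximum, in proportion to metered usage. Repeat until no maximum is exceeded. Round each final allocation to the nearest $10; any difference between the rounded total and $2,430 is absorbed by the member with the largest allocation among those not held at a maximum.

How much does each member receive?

Sato: $1,530 · Quinlan: $200 · Vance: $290 · Lindqvist: $410

Sum of metered usage: 7,907.
Unconstrained shares: Sato 1,360.21; Quinlan 179.78; Vance 254.16; Lindqvist 635.85.
Held at cap: Lindqvist ($410); residual $2,020 reallocated over remaining metered usage 5,838.
Shares after redistribution: Sato 1,531.44 → $1,530; Quinlan 202.42 → $200; Vance 286.15 → $290.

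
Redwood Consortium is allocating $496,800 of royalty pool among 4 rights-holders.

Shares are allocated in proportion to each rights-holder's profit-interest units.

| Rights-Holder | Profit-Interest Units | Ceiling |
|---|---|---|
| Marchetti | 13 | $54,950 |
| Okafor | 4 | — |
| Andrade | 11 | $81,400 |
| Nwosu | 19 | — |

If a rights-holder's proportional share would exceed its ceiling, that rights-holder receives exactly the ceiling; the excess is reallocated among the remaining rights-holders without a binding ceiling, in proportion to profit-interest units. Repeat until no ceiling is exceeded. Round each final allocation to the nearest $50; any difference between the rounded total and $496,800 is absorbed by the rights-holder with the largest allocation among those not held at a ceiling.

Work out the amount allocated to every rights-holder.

Profit-interest units total: 47.
Proportional shares (ignoring caps): Marchetti 137,412.77; Okafor 42,280.85; Andrade 116,272.34; Nwosu 200,834.04.
Cap binds for Marchetti ($54,950), Andrade ($81,400); residual $360,450 reallocated over remaining profit-interest units 23.
Shares after redistribution: Okafor 62,686.96 → $62,700; Nwosu 297,763.04 → $297,750.

Marchetti: $54,950 · Okafor: $62,700 · Andrade: $81,400 · Nwosu: $297,750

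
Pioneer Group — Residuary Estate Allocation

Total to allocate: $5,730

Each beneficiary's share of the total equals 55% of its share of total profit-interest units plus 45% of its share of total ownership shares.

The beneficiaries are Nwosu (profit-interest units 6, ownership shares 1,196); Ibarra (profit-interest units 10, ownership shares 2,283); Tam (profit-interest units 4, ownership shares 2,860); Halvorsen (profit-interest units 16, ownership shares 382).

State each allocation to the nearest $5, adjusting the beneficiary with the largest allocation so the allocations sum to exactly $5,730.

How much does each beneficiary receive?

Totals — profit-interest units 36, ownership shares 6,721.
Blended shares (55% profit-interest units + 45% ownership shares): Nwosu 0.1717; Ibarra 0.3056; Tam 0.2526; Halvorsen 0.2700.
Raw shares: Nwosu 984.09; Ibarra 1,751.29; Tam 1,447.40; Halvorsen 1,547.22.
After rounding ($5): Nwosu $985; Ibarra $1,750; Tam $1,445; Halvorsen $1,545. Sum = $5,725.
Difference $5,730 − $5,725 = +$5 applied to largest allocation (Ibarra): Ibarra becomes $1,755.

Nwosu: $985; Ibarra: $1,755; Tam: $1,445; Halvorsen: $1,545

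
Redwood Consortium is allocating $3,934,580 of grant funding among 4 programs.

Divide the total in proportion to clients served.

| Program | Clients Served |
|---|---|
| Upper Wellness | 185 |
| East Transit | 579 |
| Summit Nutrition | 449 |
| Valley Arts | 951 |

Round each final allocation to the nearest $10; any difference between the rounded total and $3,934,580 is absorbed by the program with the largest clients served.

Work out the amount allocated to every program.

Upper Wellness: $336,370 | East Transit: $1,052,740 | Summit Nutrition: $816,370 | Valley Arts: $1,729,100

Sum of clients served: 2,164.
Pro-rata amounts: Upper Wellness 185/2,164 × $3,934,580 = 336,366.59; East Transit 579/2,164 × $3,934,580 = 1,052,736.52; Summit Nutrition 449/2,164 × $3,934,580 = 816,370.80; Valley Arts 951/2,164 × $3,934,580 = 1,729,106.09.
Rounded to nearest $10: Upper Wellness $336,370; East Transit $1,052,740; Summit Nutrition $816,370; Valley Arts $1,729,110. Sum = $3,934,590.
Difference $3,934,580 − $3,934,590 = −$10 applied to largest clients served (Valley Arts): Valley Arts becomes $1,729,100.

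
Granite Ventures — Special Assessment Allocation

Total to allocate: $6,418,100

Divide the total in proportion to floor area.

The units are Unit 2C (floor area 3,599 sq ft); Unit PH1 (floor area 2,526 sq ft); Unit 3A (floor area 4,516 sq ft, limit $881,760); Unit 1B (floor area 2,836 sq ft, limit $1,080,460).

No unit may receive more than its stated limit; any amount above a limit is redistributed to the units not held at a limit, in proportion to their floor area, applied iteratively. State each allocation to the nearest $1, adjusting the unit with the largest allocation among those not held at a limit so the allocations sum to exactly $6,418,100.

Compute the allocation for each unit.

Unit 2C: $2,618,239 · Unit PH1: $1,837,641 · Unit 3A: $881,760 · Unit 1B: $1,080,460

Floor area total: 13,477.
Proportional shares (ignoring caps): Unit 2C 1,713,937.96; Unit PH1 1,202,947.29; Unit 3A 2,150,637.35; Unit 1B 1,350,577.40.
Capped: Unit 3A ($881,760), Unit 1B ($1,080,460); balance $4,455,880 reallocated over remaining floor area 6,125.
Shares after redistribution: Unit 2C 2,618,238.71 → $2,618,239; Unit PH1 1,837,641.29 → $1,837,641.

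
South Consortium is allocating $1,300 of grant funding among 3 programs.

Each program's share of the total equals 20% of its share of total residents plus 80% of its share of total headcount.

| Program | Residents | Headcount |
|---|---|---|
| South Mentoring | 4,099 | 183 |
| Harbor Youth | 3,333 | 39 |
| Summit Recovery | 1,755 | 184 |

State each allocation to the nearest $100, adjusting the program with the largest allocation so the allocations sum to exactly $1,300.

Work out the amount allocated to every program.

South Mentoring: $600 | Harbor Youth: $200 | Summit Recovery: $500

Totals — residents 9,187, headcount 406.
Composite weights (20% residents + 80% headcount): South Mentoring 0.4498; Harbor Youth 0.1494; Summit Recovery 0.4008.
Proportional shares: South Mentoring 584.77; Harbor Youth 194.23; Summit Recovery 521.00.
Rounded to nearest $100: South Mentoring $600; Harbor Youth $200; Summit Recovery $500. Sum = $1,300.
Rounded total matches; no reconciliation needed.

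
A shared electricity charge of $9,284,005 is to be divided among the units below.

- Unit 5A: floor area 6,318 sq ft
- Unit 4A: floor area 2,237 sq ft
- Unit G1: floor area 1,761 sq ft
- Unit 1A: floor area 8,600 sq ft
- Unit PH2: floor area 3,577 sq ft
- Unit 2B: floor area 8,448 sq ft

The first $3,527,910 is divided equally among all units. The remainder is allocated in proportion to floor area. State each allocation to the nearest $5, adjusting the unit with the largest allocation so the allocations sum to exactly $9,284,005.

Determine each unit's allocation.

Unit 5A: $1,763,350 · Unit 4A: $1,004,145 · Unit G1: $915,590 · Unit 1A: $2,187,885 · Unit PH2: $1,253,430 · Unit 2B: $2,159,605

First tranche $3,527,910 split equally: $587,985 each.
Remainder $5,756,095 by floor area (total 30,941): Unit 5A 1,175,366.28 → $1,175,365; Unit 4A 416,159.29 → $416,160; Unit G1 327,606.84 → $327,605; Unit 1A 1,599,897.13 → $1,599,895; Unit PH2 665,445.58 → $665,445; Unit 2B 1,571,619.88 → $1,571,620.
Rounding difference +$5 on remainder applied to Unit 1A.
Totals: Unit 5A $587,985 + $1,175,365 = $1,763,350; Unit 4A $587,985 + $416,160 = $1,004,145; Unit G1 $587,985 + $327,605 = $915,590; Unit 1A $587,985 + $1,599,900 = $2,187,885; Unit PH2 $587,985 + $665,445 = $1,253,430; Unit 2B $587,985 + $1,571,620 = $2,159,605.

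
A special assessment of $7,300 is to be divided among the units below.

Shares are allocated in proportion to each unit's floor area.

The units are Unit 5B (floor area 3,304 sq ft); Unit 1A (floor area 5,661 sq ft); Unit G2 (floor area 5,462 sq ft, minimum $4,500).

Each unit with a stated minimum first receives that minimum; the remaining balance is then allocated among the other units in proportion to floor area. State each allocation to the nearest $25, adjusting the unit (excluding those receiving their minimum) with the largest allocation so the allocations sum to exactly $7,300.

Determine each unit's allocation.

Unit 5B: $1,025; Unit 1A: $1,775; Unit G2: $4,500

Minimums first: Unit G2 $4,500. Remaining pool $2,800.
Remaining pool split over remaining floor area 8,965: Unit 5B 1,031.92 → $1,025; Unit 1A 1,768.08 → $1,775.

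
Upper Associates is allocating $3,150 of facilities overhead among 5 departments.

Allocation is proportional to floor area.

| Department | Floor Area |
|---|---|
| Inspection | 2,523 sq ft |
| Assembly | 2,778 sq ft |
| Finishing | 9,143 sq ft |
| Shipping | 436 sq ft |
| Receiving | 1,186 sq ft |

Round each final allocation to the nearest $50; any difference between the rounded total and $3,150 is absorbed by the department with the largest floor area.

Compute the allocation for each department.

Floor area total: 2,523 + 2,778 + 9,143 + 436 + 1,186 = 16,066.
Unrounded shares: Inspection 494.68; Assembly 544.67; Finishing 1,792.63; Shipping 85.48; Receiving 232.53.
After rounding ($50): Inspection $500; Assembly $550; Finishing $1,800; Shipping $100; Receiving $250. Sum = $3,200.
Difference $3,150 − $3,200 = −$50 applied to largest floor area (Finishing): Finishing becomes $1,750.

Inspection: $500; Assembly: $550; Finishing: $1,750; Shipping: $100; Receiving: $250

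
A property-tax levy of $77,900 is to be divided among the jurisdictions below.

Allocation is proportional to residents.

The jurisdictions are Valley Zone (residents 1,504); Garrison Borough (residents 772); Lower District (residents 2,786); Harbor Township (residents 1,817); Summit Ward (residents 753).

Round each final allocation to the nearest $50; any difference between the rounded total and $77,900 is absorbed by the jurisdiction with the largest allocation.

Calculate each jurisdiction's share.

Valley Zone: $15,350; Garrison Borough: $7,900; Lower District: $28,400; Harbor Township: $18,550; Summit Ward: $7,700

Total residents = 7,632.
Proportional shares: Valley Zone 1,504/7,632 × $77,900 = 15,351.36; Garrison Borough 772/7,632 × $77,900 = 7,879.82; Lower District 2,786/7,632 × $77,900 = 28,436.77; Harbor Township 1,817/7,632 × $77,900 = 18,546.16; Summit Ward 753/7,632 × $77,900 = 7,685.89.
Rounded to nearest $50: Valley Zone $15,350; Garrison Borough $7,900; Lower District $28,450; Harbor Township $18,550; Summit Ward $7,700. Sum = $77,950.
Difference $77,900 − $77,950 = −$50 applied to largest allocation (Lower District): Lower District becomes $28,400.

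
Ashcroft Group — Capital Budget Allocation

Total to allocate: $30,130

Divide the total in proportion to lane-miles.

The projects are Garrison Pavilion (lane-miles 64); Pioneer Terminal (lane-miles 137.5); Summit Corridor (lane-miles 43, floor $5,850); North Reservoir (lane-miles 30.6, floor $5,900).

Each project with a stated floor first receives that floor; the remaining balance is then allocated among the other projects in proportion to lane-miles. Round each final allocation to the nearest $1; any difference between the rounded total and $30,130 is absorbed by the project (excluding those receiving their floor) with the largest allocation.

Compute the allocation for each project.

Garrison Pavilion: $5,838 | Pioneer Terminal: $12,542 | Summit Corridor: $5,850 | North Reservoir: $5,900

Minimums first: Summit Corridor $5,850; North Reservoir $5,900. Remaining pool $18,380.
Remaining pool split over remaining lane-miles 201.5: Garrison Pavilion 5,837.82 → $5,838; Pioneer Terminal 12,542.18 → $12,542.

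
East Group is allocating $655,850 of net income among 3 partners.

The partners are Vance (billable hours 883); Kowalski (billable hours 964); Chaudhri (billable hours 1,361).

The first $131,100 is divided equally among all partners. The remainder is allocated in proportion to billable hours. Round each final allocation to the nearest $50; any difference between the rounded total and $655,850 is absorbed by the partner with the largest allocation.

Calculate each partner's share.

Vance: $188,150; Kowalski: $201,400; Chaudhri: $266,300

First tranche $131,100 split equally: $43,700 each.
Remainder $524,750 by billable hours (total 3,208): Vance 144,437.11 → $144,450; Kowalski 157,686.72 → $157,700; Chaudhri 222,626.17 → $222,650.
Rounding difference −$50 on remainder applied to Chaudhri.
Totals: Vance $43,700 + $144,450 = $188,150; Kowalski $43,700 + $157,700 = $201,400; Chaudhri $43,700 + $222,600 = $266,300.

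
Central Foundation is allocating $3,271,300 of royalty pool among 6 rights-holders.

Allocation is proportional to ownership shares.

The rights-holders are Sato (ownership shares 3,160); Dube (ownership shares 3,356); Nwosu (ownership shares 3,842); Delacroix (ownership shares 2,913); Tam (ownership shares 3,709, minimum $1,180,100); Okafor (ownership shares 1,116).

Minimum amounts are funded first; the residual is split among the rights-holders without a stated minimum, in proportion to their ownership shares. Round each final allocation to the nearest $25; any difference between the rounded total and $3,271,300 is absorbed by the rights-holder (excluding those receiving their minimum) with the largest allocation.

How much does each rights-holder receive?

Sato: $459,325; Dube: $487,800; Nwosu: $558,425; Delacroix: $423,425; Tam: $1,180,100; Okafor: $162,225

Guaranteed amounts: Tam $1,180,100. Residual $2,091,200.
Residual split over remaining ownership shares 14,387: Sato 459,316.88 → $459,325; Dube 487,806.16 → $487,800; Nwosu 558,447.93 → $558,450; Delacroix 423,414.58 → $423,425; Okafor 162,214.44 → $162,225.
Rounding difference −$25 applied to Nwosu → $558,425.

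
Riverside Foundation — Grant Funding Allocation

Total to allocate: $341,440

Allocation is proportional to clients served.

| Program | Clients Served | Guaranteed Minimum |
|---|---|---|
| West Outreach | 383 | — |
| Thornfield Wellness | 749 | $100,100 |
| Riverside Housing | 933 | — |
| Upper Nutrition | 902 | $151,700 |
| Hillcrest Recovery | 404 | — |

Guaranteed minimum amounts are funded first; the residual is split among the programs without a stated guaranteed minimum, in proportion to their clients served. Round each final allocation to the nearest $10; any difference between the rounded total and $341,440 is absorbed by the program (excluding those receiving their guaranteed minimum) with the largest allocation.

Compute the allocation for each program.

West Outreach: $19,960 · Thornfield Wellness: $100,100 · Riverside Housing: $48,630 · Upper Nutrition: $151,700 · Hillcrest Recovery: $21,050

Minimums first: Thornfield Wellness $100,100; Upper Nutrition $151,700. Remaining pool $89,640.
Remaining pool split over remaining clients served 1,720: West Outreach 19,960.53 → $19,960; Riverside Housing 48,624.49 → $48,620; Hillcrest Recovery 21,054.98 → $21,050.
Rounding difference +$10 applied to Riverside Housing → $48,630.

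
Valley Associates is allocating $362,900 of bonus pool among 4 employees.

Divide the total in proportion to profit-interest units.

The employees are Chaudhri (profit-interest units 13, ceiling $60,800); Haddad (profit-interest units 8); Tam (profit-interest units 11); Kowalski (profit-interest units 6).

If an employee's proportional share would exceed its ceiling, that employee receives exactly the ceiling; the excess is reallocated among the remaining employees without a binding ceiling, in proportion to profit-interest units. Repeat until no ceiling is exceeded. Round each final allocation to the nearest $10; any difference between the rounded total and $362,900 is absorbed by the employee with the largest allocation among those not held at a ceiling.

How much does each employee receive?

Total profit-interest units = 38.
Pro-rata shares before constraints: Chaudhri 124,150.00; Haddad 76,400.00; Tam 105,050.00; Kowalski 57,300.00.
Held at cap: Chaudhri ($60,800); remaining pool $302,100 reallocated over remaining profit-interest units 25.
Remaining shares: Haddad 96,672.00 → $96,670; Tam 132,924.00 → $132,920; Kowalski 72,504.00 → $72,500.
Rounding difference +$10 applied to Tam → $132,930.

Chaudhri: $60,800; Haddad: $96,670; Tam: $132,930; Kowalski: $72,500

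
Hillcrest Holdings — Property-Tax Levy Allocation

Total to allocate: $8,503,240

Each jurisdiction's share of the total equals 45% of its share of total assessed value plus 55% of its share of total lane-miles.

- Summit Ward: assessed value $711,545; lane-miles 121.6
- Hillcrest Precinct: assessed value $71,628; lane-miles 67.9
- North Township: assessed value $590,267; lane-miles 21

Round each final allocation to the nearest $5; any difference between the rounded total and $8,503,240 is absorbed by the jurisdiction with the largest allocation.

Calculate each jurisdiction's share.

Summit Ward: $4,684,040 | Hillcrest Precinct: $1,708,125 | North Township: $2,111,075

Assessed value total 1,373,440; lane-miles total 210.5.
Blended shares (45% assessed value + 55% lane-miles): Summit Ward 0.5509; Hillcrest Precinct 0.2009; North Township 0.2483.
Proportional shares: Summit Ward 4,684,039.42; Hillcrest Precinct 1,708,126.12; North Township 2,111,074.46.
Rounded to nearest $5: Summit Ward $4,684,040; Hillcrest Precinct $1,708,125; North Township $2,111,075. Sum = $8,503,240.
No rounding difference to absorb.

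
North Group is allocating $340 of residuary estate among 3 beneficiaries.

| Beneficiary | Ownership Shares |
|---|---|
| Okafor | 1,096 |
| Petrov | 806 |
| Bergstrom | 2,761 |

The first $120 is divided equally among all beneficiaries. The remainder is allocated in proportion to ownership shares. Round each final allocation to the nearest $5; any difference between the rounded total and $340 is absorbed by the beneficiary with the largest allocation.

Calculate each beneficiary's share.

Okafor: $90; Petrov: $80; Bergstrom: $170

First tranche $120 split equally: $40 each.
Remainder $220 by ownership shares (total 4,663): Okafor 51.71 → $50; Petrov 38.03 → $40; Bergstrom 130.26 → $130.
Totals: Okafor $40 + $50 = $90; Petrov $40 + $40 = $80; Bergstrom $40 + $130 = $170.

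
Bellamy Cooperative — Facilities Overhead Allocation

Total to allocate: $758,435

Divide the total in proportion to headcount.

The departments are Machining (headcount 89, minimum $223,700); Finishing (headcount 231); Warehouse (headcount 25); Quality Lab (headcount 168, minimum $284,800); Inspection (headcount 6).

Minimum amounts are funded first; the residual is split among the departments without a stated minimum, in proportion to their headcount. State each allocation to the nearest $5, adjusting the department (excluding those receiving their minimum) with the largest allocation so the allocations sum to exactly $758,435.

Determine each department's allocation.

Minimums first: Machining $223,700; Quality Lab $284,800. Balance $249,935.
Balance split over remaining headcount 262: Finishing 220,362.54 → $220,365; Warehouse 23,848.76 → $23,850; Inspection 5,723.70 → $5,725.
Rounding difference −$5 applied to Finishing → $220,360.

Machining: $223,700 | Finishing: $220,360 | Warehouse: $23,850 | Quality Lab: $284,800 | Inspection: $5,725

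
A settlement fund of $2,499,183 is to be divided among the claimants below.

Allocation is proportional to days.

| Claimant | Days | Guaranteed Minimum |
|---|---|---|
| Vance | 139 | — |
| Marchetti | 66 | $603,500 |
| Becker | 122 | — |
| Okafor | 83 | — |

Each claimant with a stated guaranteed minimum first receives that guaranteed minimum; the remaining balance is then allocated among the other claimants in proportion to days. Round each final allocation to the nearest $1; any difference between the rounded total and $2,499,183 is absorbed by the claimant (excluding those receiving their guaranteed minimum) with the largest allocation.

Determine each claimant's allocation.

Minimums first: Marchetti $603,500. Residual $1,895,683.
Residual split over remaining days 344: Vance 765,988.19 → $765,988; Becker 672,306.18 → $672,306; Okafor 457,388.63 → $457,389.

Vance: $765,988 · Marchetti: $603,500 · Becker: $672,306 · Okafor: $457,389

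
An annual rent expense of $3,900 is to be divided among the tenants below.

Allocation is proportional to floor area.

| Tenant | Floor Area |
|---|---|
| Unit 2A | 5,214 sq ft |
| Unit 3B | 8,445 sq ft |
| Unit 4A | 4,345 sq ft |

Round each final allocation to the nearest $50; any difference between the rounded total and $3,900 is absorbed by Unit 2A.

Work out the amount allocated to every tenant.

Unit 2A: $1,100 | Unit 3B: $1,850 | Unit 4A: $950

Total floor area = 18,004.
Proportional shares: Unit 2A 5,214/18,004 × $3,900 = 1,129.45; Unit 3B 8,445/18,004 × $3,900 = 1,829.34; Unit 4A 4,345/18,004 × $3,900 = 941.21.
At nearest $50: Unit 2A $1,150; Unit 3B $1,850; Unit 4A $950. Sum = $3,950.
Difference $3,900 − $3,950 = −$50 applied to Unit 2A: Unit 2A becomes $1,100.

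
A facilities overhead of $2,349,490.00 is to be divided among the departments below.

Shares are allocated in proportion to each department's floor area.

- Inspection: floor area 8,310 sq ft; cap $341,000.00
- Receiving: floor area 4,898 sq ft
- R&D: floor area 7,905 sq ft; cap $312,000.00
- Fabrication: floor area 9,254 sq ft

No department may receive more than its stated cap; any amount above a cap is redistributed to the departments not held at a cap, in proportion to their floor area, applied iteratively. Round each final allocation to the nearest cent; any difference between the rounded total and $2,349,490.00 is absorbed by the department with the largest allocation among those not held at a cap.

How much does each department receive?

Inspection: $341,000.00 | Receiving: $587,154.33 | R&D: $312,000.00 | Fabrication: $1,109,335.67

Sum of floor area: 30,367.
Pro-rata shares before constraints: Inspection 642,943.3892; Receiving 378,957.4874; R&D 611,608.6031; Fabrication 715,980.5203.
Capped: Inspection ($341,000.00), R&D ($312,000.00); remaining pool $1,696,490.00 reallocated over remaining floor area 14,152.
Shares after redistribution: Receiving 587,154.3259 → $587,154.33; Fabrication 1,109,335.6741 → $1,109,335.67.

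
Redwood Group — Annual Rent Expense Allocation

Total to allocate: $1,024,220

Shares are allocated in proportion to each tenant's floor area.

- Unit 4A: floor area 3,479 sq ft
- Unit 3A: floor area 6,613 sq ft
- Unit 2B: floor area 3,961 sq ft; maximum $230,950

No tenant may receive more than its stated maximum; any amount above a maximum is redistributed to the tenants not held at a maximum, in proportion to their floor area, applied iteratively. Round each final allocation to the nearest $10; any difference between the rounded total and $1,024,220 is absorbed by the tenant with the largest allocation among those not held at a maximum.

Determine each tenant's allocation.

Unit 4A: $273,460; Unit 3A: $519,810; Unit 2B: $230,950

Floor area total: 14,053.
Unconstrained shares: Unit 4A 253,558.77; Unit 3A 481,973.02; Unit 2B 288,688.21.
Capped: Unit 2B ($230,950); residual $793,270 reallocated over remaining floor area 10,092.
Shares after redistribution: Unit 4A 273,462.78 → $273,460; Unit 3A 519,807.22 → $519,810.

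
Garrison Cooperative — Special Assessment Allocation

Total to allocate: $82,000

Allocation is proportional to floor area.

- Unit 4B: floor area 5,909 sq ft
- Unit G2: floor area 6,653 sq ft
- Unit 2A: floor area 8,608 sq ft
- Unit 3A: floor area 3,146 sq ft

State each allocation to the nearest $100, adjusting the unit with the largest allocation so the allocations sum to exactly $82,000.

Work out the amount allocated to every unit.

Unit 4B: $19,900; Unit G2: $22,400; Unit 2A: $29,100; Unit 3A: $10,600

Sum of floor area: 24,316.
Pro-rata amounts: Unit 4B 5,909/24,316 × $82,000 = 19,926.71; Unit G2 6,653/24,316 × $82,000 = 22,435.68; Unit 2A 8,608/24,316 × $82,000 = 29,028.46; Unit 3A 3,146/24,316 × $82,000 = 10,609.15.
After rounding ($100): Unit 4B $19,900; Unit G2 $22,400; Unit 2A $29,000; Unit 3A $10,600. Sum = $81,900.
Difference $82,000 − $81,900 = +$100 applied to largest allocation (Unit 2A): Unit 2A becomes $29,100.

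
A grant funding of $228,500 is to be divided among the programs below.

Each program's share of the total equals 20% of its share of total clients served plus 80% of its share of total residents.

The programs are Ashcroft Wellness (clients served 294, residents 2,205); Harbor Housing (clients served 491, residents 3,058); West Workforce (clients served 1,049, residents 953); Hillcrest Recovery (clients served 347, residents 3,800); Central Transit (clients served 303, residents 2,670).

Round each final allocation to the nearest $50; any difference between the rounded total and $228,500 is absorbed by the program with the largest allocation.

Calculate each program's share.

Clients served total 2,484; residents total 12,686.
Composite weights (20% clients served + 80% residents): Ashcroft Wellness 0.1627; Harbor Housing 0.2324; West Workforce 0.1446; Hillcrest Recovery 0.2676; Central Transit 0.1928.
Proportional shares: Ashcroft Wellness 37,182.07; Harbor Housing 53,097.81; West Workforce 33,031.57; Hillcrest Recovery 61,140.44; Central Transit 44,048.11.
After rounding ($50): Ashcroft Wellness $37,200; Harbor Housing $53,100; West Workforce $33,050; Hillcrest Recovery $61,150; Central Transit $44,050. Sum = $228,550.
Difference $228,500 − $228,550 = −$50 applied to largest allocation (Hillcrest Recovery): Hillcrest Recovery becomes $61,100.

Ashcroft Wellness: $37,200 | Harbor Housing: $53,100 | West Workforce: $33,050 | Hillcrest Recovery: $61,100 | Central Transit: $44,050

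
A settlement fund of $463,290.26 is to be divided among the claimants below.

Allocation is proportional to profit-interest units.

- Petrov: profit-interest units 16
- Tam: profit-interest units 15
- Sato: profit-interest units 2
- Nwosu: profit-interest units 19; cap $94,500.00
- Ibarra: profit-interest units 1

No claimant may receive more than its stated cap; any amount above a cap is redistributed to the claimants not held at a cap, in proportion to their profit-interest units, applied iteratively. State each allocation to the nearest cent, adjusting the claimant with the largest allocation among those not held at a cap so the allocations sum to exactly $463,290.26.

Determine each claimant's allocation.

Sum of profit-interest units: 53.
Pro-rata shares before constraints: Petrov 139,861.2106; Tam 131,119.8849; Sato 17,482.6513; Nwosu 166,085.1875; Ibarra 8,741.3257.
Held at cap: Nwosu ($94,500.00); residual $368,790.26 reallocated over remaining profit-interest units 34.
Remaining shares: Petrov 173,548.3576 → $173,548.36; Tam 162,701.5853 → $162,701.59; Sato 21,693.5447 → $21,693.54; Ibarra 10,846.7724 → $10,846.77.

Petrov: $173,548.36; Tam: $162,701.59; Sato: $21,693.54; Nwosu: $94,500.00; Ibarra: $10,846.77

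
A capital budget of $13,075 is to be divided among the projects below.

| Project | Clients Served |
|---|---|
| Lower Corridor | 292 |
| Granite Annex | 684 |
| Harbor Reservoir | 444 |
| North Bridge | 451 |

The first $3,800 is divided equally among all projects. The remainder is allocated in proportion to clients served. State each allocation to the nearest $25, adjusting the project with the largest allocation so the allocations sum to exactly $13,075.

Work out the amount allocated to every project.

$3,800 shared equally gives $950 per project.
Remainder $9,275 by clients served (total 1,871): Lower Corridor 1,447.51 → $1,450; Granite Annex 3,390.75 → $3,400; Harbor Reservoir 2,201.02 → $2,200; North Bridge 2,235.72 → $2,225.
Totals: Lower Corridor $950 + $1,450 = $2,400; Granite Annex $950 + $3,400 = $4,350; Harbor Reservoir $950 + $2,200 = $3,150; North Bridge $950 + $2,225 = $3,175.

Lower Corridor: $2,400 · Granite Annex: $4,350 · Harbor Reservoir: $3,150 · North Bridge: $3,175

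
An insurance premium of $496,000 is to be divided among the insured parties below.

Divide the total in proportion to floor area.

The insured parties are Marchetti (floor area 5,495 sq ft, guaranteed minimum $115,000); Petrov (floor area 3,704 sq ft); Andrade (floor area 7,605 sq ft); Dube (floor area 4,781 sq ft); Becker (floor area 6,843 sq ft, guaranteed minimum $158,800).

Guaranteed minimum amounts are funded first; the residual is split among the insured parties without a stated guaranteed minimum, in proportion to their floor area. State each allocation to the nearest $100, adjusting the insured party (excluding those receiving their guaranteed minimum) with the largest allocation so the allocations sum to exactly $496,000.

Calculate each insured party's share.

Guaranteed amounts: Marchetti $115,000; Becker $158,800. Remaining pool $222,200.
Remaining pool split over remaining floor area 16,090: Petrov 51,151.57 → $51,200; Andrade 105,023.68 → $105,000; Dube 66,024.75 → $66,000.

Marchetti: $115,000 | Petrov: $51,200 | Andrade: $105,000 | Dube: $66,000 | Becker: $158,800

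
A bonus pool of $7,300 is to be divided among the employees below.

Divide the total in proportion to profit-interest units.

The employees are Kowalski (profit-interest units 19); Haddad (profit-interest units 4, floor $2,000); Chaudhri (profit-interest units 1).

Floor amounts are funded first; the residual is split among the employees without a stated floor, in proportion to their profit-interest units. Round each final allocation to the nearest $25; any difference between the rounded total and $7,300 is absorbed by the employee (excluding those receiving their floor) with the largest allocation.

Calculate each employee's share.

Kowalski: $5,025 | Haddad: $2,000 | Chaudhri: $275

Fund the minimums — Haddad $2,000. Balance $5,300.
Balance split over remaining profit-interest units 20: Kowalski 5,035.00 → $5,025; Chaudhri 265.00 → $275.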